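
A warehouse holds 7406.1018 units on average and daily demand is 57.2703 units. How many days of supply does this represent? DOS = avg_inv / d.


DOS = 7406.1018 / 57.2703 = 129.3184

129.3184 days


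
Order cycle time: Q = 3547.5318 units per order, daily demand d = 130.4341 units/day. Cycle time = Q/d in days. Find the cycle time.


Cycle = 3547.5318 / 130.4341 = 27.1979

27.1979 days


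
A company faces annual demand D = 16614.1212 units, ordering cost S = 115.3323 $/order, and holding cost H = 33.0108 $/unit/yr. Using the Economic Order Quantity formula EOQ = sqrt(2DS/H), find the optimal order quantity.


2*D*S = 2 * 16614.1212 * 115.3323 = 3832289.6209
2*D*S/H = 116091.9948
EOQ = sqrt(116091.9948) = 340.7228

340.7228 units


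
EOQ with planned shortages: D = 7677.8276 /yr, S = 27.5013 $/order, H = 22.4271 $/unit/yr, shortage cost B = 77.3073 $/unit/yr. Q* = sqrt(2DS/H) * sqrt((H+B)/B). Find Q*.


sqrt(2DS/H) = 137.2222
sqrt((H+B)/B) = 1.1358
Q* = 137.2222 * 1.1358 = 155.8606

155.8606 units


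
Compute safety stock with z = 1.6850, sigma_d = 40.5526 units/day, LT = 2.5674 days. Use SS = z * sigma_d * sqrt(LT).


sqrt(LT) = sqrt(2.5674) = 1.6023
SS = 1.6850 * 40.5526 * 1.6023 = 109.4877

109.4877 units


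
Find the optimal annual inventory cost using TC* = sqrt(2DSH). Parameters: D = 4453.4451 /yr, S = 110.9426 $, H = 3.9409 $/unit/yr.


2*D*S*H = 3894214.3516
TC* = sqrt(3894214.3516) = 1973.3764

1973.3764 $/yr


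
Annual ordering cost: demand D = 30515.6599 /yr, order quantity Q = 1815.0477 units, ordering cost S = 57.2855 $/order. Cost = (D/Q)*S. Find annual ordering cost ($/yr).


Number of orders = D/Q = 16.8126
Cost = 16.8126 * 57.2855 = 963.1178

963.1178 $/yr


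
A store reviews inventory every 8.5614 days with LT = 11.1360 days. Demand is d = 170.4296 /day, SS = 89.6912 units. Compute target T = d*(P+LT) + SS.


P + LT = 19.6974
d*(P+LT) = 170.4296 * 19.6974 = 3357.0200
T = 3357.0200 + 89.6912 = 3446.7112

3446.7112 units


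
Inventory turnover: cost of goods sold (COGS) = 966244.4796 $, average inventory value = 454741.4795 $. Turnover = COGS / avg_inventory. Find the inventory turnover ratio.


Turnover = 966244.4796 / 454741.4795 = 2.1248

2.1248


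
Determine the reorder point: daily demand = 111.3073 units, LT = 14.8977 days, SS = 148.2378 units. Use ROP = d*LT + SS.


d*LT = 111.3073 * 14.8977 = 1658.2228
ROP = 1658.2228 + 148.2378 = 1806.4606

1806.4606 units


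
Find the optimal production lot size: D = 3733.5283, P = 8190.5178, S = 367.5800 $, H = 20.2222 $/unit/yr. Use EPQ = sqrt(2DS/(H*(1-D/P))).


1 - D/P = 1 - 0.4558 = 0.5442
H*(1-D/P) = 11.0042
2DS = 2744740.6650
EPQ = sqrt(249426.5404) = 499.4262

499.4262 units


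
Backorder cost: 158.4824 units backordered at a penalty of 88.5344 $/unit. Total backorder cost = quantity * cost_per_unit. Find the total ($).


Total = 158.4824 * 88.5344 = 14031.1442

14031.1442 $


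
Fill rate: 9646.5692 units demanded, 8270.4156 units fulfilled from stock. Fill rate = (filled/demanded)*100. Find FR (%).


FR = 8270.4156 / 9646.5692 * 100 = 85.7343

85.7343%


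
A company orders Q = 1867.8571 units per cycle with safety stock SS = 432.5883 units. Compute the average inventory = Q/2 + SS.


Q/2 = 933.9285
Avg = 933.9285 + 432.5883 = 1366.5168

1366.5168 units


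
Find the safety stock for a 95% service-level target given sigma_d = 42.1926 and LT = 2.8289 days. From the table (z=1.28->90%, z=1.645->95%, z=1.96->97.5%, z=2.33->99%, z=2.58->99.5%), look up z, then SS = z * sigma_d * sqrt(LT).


From the table, SL = 95% corresponds to z = 1.645
sqrt(LT) = sqrt(2.8289) = 1.6819
SS = 1.645 * 42.1926 * 1.6819 = 116.7377

116.7377 units


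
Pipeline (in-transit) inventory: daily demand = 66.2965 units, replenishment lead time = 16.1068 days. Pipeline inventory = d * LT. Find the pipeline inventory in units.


Pipeline = 66.2965 * 16.1068 = 1067.8245

1067.8245 units


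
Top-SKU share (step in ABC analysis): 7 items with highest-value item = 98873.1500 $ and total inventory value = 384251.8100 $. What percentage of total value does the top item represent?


Top item = 98873.1500
Total = 384251.8100
Percentage = 98873.1500 / 384251.8100 * 100 = 25.7313

25.7313%


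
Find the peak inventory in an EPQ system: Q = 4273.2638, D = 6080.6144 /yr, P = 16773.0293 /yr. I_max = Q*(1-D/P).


D/P = 0.3625
1 - D/P = 0.6375
I_max = 4273.2638 * 0.6375 = 2724.1060

2724.1060 units


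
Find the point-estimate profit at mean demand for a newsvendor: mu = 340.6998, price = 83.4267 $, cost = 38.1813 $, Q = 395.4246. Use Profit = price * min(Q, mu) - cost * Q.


Sales at mu = min(395.4246, 340.6998) = 340.6998
Revenue = 83.4267 * 340.6998 = 28423.4600
Total cost = 38.1813 * 395.4246 = 15097.8253
Profit = 28423.4600 - 15097.8253 = 13325.6347

13325.6347 $


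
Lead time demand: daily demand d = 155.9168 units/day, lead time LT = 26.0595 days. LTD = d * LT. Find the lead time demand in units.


LTD = 155.9168 * 26.0595 = 4063.1138

4063.1138 units


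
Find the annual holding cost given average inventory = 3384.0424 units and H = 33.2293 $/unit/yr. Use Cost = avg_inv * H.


Cost = 3384.0424 * 33.2293 = 112449.3601

112449.3601 $/yr


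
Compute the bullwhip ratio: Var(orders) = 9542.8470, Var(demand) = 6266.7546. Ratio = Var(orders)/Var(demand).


BW = 9542.8470 / 6266.7546 = 1.5228

1.5228


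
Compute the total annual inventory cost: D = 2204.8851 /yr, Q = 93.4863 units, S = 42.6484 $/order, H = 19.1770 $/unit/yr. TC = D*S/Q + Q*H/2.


Ordering cost = D*S/Q = 1005.8674
Holding cost = Q*H/2 = 896.3934
TC = 1005.8674 + 896.3934 = 1902.2608

1902.2608 $/yr


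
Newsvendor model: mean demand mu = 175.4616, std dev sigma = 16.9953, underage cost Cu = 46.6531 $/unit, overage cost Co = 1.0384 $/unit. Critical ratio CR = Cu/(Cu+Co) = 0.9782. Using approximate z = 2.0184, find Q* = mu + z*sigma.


CR = Cu/(Cu+Co) = 46.6531/(46.6531+1.0384) = 0.9782
z = 2.0184
Q* = 175.4616 + 2.0184 * 16.9953 = 209.7649

209.7649 units


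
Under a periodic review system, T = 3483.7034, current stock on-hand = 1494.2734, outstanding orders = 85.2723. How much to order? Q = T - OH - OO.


Inventory position = OH + OO = 1494.2734 + 85.2723 = 1579.5457
Q = 3483.7034 - 1579.5457 = 1904.1577

1904.1577 units


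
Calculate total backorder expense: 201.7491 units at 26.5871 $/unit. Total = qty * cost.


Total = 201.7491 * 26.5871 = 5363.9235

5363.9235 $


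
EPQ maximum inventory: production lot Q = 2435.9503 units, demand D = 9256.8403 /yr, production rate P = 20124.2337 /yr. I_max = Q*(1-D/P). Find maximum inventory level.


D/P = 0.4600
1 - D/P = 0.5400
I_max = 2435.9503 * 0.5400 = 1315.4503

1315.4503 units


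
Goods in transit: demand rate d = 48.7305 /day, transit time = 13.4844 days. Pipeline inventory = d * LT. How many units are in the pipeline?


Pipeline = 48.7305 * 13.4844 = 657.1016

657.1016 units


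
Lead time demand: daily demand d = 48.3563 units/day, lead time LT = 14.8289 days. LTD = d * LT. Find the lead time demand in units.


LTD = 48.3563 * 14.8289 = 717.0707

717.0707 units


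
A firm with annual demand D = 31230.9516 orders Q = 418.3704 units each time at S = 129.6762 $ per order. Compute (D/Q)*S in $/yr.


Number of orders = D/Q = 74.6490
Cost = 74.6490 * 129.6762 = 9680.2047

9680.2047 $/yr


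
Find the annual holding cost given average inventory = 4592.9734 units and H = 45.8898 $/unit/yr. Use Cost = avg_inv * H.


Cost = 4592.9734 * 45.8898 = 210770.6307

210770.6307 $/yr


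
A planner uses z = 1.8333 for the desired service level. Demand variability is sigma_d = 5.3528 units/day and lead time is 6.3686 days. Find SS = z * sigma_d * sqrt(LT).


sqrt(LT) = sqrt(6.3686) = 2.5236
SS = 1.8333 * 5.3528 * 2.5236 = 24.7649

24.7649 units


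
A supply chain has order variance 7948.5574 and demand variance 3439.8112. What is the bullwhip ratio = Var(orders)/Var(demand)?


BW = 7948.5574 / 3439.8112 = 2.3108

2.3108


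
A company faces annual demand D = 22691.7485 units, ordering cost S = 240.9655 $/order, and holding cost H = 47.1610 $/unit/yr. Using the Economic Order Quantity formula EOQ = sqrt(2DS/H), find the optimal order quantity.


2*D*S = 2 * 22691.7485 * 240.9655 = 10935857.0464
2*D*S/H = 231883.4852
EOQ = sqrt(231883.4852) = 481.5428

481.5428 units


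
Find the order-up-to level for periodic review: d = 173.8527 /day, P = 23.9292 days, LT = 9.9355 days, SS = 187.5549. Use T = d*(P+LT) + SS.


P + LT = 33.8647
d*(P+LT) = 173.8527 * 33.8647 = 5887.4695
T = 5887.4695 + 187.5549 = 6075.0244

6075.0244 units


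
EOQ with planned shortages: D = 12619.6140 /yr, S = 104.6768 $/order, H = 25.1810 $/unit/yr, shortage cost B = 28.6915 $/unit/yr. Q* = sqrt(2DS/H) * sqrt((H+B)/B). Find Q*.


sqrt(2DS/H) = 323.9118
sqrt((H+B)/B) = 1.3703
Q* = 323.9118 * 1.3703 = 443.8474

443.8474 units


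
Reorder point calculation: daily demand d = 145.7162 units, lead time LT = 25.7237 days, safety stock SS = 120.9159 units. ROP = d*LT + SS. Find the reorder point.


d*LT = 145.7162 * 25.7237 = 3748.3598
ROP = 3748.3598 + 120.9159 = 3869.2757

3869.2757 units


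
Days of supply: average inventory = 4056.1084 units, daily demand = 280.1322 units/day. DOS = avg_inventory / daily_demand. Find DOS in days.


DOS = 4056.1084 / 280.1322 = 14.4793

14.4793 days


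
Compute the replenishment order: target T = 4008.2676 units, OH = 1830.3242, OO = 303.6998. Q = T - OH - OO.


Inventory position = OH + OO = 1830.3242 + 303.6998 = 2134.0240
Q = 4008.2676 - 2134.0240 = 1874.2436

1874.2436 units


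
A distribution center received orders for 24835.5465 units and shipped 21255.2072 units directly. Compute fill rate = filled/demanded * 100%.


FR = 21255.2072 / 24835.5465 * 100 = 85.5838

85.5838%


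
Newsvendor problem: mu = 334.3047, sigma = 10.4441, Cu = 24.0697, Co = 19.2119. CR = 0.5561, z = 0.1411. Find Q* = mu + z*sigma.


CR = Cu/(Cu+Co) = 24.0697/(24.0697+19.2119) = 0.5561
z = 0.1411
Q* = 334.3047 + 0.1411 * 10.4441 = 335.7784

335.7784 units


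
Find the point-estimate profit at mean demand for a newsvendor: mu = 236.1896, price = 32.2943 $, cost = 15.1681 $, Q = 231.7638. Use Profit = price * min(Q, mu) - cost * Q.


Sales at mu = min(231.7638, 236.1896) = 231.7638
Revenue = 32.2943 * 231.7638 = 7484.6497
Total cost = 15.1681 * 231.7638 = 3515.4165
Profit = 7484.6497 - 3515.4165 = 3969.2332

3969.2332 $


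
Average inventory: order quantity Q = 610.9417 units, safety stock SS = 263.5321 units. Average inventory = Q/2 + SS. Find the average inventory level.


Q/2 = 305.4708
Avg = 305.4708 + 263.5321 = 569.0030

569.0030 units


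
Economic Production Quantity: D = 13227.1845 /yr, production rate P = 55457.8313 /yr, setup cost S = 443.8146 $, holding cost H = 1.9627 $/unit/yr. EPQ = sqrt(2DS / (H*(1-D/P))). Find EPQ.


1 - D/P = 1 - 0.2385 = 0.7615
H*(1-D/P) = 1.4946
2DS = 11740835.1960
EPQ = sqrt(7855615.5067) = 2802.7871

2802.7871 units


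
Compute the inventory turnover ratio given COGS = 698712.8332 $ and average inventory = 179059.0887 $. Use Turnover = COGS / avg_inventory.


Turnover = 698712.8332 / 179059.0887 = 3.9021

3.9021


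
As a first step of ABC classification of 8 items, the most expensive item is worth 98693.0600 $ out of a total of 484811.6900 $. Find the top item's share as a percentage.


Top item = 98693.0600
Total = 484811.6900
Percentage = 98693.0600 / 484811.6900 * 100 = 20.3570

20.3570%


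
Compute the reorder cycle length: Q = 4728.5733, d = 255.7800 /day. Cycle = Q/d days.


Cycle = 4728.5733 / 255.7800 = 18.4869

18.4869 days


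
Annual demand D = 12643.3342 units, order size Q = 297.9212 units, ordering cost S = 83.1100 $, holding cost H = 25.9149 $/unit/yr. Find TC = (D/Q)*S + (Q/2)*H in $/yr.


Ordering cost = D*S/Q = 3527.0652
Holding cost = Q*H/2 = 3860.2991
TC = 3527.0652 + 3860.2991 = 7387.3643

7387.3643 $/yr


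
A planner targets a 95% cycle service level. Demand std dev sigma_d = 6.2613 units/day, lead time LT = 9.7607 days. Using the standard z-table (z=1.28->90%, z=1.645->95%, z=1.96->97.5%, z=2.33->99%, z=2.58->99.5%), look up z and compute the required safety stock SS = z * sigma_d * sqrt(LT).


From the table, SL = 95% corresponds to z = 1.645
sqrt(LT) = sqrt(9.7607) = 3.1242
SS = 1.645 * 6.2613 * 3.1242 = 32.1789

32.1789 units


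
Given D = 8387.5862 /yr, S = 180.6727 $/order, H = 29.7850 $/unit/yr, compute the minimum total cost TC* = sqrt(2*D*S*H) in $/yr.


2*D*S*H = 90272845.3408
TC* = sqrt(90272845.3408) = 9501.2023

9501.2023 $/yr


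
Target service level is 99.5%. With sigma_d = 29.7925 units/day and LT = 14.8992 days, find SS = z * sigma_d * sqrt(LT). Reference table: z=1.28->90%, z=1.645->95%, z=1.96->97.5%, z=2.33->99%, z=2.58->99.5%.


From the table, SL = 99.5% corresponds to z = 2.58
sqrt(LT) = sqrt(14.8992) = 3.8599
SS = 2.58 * 29.7925 * 3.8599 = 296.6936

296.6936 units


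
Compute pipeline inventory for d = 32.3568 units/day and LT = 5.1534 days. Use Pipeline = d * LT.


Pipeline = 32.3568 * 5.1534 = 166.7475

166.7475 units


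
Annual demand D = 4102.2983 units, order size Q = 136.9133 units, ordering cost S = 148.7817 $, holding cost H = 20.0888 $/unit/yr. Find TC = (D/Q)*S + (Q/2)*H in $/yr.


Ordering cost = D*S/Q = 4457.9081
Holding cost = Q*H/2 = 1375.2120
TC = 4457.9081 + 1375.2120 = 5833.1201

5833.1201 $/yr


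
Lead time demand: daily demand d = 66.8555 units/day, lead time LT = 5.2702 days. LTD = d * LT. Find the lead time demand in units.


LTD = 66.8555 * 5.2702 = 352.3419

352.3419 units


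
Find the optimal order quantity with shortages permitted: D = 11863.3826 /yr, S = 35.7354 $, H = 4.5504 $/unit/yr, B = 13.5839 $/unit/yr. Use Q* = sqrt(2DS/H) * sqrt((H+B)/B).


sqrt(2DS/H) = 431.6620
sqrt((H+B)/B) = 1.1554
Q* = 431.6620 * 1.1554 = 498.7489

498.7489 units


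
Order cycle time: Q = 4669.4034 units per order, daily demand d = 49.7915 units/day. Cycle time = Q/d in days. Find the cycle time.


Cycle = 4669.4034 / 49.7915 = 93.7791

93.7791 days


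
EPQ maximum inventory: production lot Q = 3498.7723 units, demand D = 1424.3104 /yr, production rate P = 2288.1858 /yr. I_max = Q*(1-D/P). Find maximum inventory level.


D/P = 0.6225
1 - D/P = 0.3775
I_max = 3498.7723 * 0.3775 = 1320.9169

1320.9169 units


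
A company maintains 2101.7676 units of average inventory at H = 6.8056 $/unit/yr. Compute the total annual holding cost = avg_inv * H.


Cost = 2101.7676 * 6.8056 = 14303.7896

14303.7896 $/yr


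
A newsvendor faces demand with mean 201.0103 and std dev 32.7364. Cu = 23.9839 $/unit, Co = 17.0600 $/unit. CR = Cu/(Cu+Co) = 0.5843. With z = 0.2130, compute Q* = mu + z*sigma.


CR = Cu/(Cu+Co) = 23.9839/(23.9839+17.0600) = 0.5843
z = 0.2130
Q* = 201.0103 + 0.2130 * 32.7364 = 207.9832

207.9832 units


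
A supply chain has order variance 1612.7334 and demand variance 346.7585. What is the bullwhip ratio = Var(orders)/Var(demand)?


BW = 1612.7334 / 346.7585 = 4.6509

4.6509


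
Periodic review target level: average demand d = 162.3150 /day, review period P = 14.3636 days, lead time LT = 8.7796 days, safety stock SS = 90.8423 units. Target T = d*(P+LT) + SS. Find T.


P + LT = 23.1432
d*(P+LT) = 162.3150 * 23.1432 = 3756.4885
T = 3756.4885 + 90.8423 = 3847.3308

3847.3308 units


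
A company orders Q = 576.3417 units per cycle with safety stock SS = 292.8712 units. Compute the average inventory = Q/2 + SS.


Q/2 = 288.1708
Avg = 288.1708 + 292.8712 = 581.0421

581.0421 units


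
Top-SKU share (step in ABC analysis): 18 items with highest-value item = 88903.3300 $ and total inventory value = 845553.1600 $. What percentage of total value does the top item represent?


Top item = 88903.3300
Total = 845553.1600
Percentage = 88903.3300 / 845553.1600 * 100 = 10.5142

10.5142%


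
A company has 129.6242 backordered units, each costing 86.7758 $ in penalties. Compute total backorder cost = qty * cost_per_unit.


Total = 129.6242 * 86.7758 = 11248.2437

11248.2437 $


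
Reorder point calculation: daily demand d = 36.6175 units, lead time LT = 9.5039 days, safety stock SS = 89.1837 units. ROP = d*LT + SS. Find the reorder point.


d*LT = 36.6175 * 9.5039 = 348.0091
ROP = 348.0091 + 89.1837 = 437.1928

437.1928 units


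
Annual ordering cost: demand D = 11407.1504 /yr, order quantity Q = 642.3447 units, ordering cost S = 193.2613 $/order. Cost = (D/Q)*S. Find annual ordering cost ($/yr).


Number of orders = D/Q = 17.7586
Cost = 17.7586 * 193.2613 = 3432.0525

3432.0525 $/yr


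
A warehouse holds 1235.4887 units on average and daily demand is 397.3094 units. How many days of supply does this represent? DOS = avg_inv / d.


DOS = 1235.4887 / 397.3094 = 3.1096

3.1096 days


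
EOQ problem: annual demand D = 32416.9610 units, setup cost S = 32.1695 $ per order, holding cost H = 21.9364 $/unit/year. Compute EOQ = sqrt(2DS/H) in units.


2*D*S = 2 * 32416.9610 * 32.1695 = 2085674.8538
2*D*S/H = 95078.2651
EOQ = sqrt(95078.2651) = 308.3476

308.3476 units


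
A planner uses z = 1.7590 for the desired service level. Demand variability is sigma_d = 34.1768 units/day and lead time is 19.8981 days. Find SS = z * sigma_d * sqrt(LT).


sqrt(LT) = sqrt(19.8981) = 4.4607
SS = 1.7590 * 34.1768 * 4.4607 = 268.1656

268.1656 units


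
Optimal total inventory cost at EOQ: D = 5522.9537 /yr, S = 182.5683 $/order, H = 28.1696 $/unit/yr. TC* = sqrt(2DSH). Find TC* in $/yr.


2*D*S*H = 56807731.8854
TC* = sqrt(56807731.8854) = 7537.0904

7537.0904 $/yr


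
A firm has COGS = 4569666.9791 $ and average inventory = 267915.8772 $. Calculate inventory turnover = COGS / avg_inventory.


Turnover = 4569666.9791 / 267915.8772 = 17.0564

17.0564


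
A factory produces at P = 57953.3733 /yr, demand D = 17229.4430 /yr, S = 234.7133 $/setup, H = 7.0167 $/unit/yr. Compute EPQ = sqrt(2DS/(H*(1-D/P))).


1 - D/P = 1 - 0.2973 = 0.7027
H*(1-D/P) = 4.9306
2DS = 8087958.8474
EPQ = sqrt(1640344.4700) = 1280.7593

1280.7593 units


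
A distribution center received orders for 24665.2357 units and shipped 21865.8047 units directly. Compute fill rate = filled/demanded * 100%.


FR = 21865.8047 / 24665.2357 * 100 = 88.6503

88.6503%


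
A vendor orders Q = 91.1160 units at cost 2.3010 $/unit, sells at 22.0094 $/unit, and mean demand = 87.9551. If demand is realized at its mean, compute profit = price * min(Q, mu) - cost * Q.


Sales at mu = min(91.1160, 87.9551) = 87.9551
Revenue = 22.0094 * 87.9551 = 1935.8390
Total cost = 2.3010 * 91.1160 = 209.6579
Profit = 1935.8390 - 209.6579 = 1726.1811

1726.1811 $


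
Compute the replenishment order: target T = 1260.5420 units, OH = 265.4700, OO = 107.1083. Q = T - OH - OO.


Inventory position = OH + OO = 265.4700 + 107.1083 = 372.5783
Q = 1260.5420 - 372.5783 = 887.9637

887.9637 units


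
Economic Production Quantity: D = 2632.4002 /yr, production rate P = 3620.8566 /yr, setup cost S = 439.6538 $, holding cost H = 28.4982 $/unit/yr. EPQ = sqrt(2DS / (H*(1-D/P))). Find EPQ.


1 - D/P = 1 - 0.7270 = 0.2730
H*(1-D/P) = 7.7797
2DS = 2314689.5021
EPQ = sqrt(297528.8747) = 545.4621

545.4621 units


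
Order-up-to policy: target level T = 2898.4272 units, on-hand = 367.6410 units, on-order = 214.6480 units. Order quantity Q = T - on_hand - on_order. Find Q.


Inventory position = OH + OO = 367.6410 + 214.6480 = 582.2890
Q = 2898.4272 - 582.2890 = 2316.1382

2316.1382 units


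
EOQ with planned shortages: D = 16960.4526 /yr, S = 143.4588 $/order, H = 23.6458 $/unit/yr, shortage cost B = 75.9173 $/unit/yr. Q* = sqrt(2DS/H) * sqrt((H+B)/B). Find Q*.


sqrt(2DS/H) = 453.6494
sqrt((H+B)/B) = 1.1452
Q* = 453.6494 * 1.1452 = 519.5162

519.5162 units


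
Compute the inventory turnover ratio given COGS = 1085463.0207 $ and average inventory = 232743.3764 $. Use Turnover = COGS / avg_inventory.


Turnover = 1085463.0207 / 232743.3764 = 4.6638

4.6638


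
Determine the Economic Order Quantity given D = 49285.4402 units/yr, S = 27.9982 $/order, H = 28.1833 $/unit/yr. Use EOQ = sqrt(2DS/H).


2*D*S = 2 * 49285.4402 * 27.9982 = 2759807.2236
2*D*S/H = 97923.4945
EOQ = sqrt(97923.4945) = 312.9273

312.9273 units


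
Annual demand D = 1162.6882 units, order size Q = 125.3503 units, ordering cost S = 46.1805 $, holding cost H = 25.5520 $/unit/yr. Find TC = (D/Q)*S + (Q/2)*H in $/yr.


Ordering cost = D*S/Q = 428.3478
Holding cost = Q*H/2 = 1601.4754
TC = 428.3478 + 1601.4754 = 2029.8232

2029.8232 $/yr


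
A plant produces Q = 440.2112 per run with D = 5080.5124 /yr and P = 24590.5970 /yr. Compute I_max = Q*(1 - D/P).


D/P = 0.2066
1 - D/P = 0.7934
I_max = 440.2112 * 0.7934 = 349.2619

349.2619 units


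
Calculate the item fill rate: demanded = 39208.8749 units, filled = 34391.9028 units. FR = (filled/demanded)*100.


FR = 34391.9028 / 39208.8749 * 100 = 87.7146

87.7146%


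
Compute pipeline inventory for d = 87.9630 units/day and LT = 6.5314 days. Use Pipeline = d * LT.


Pipeline = 87.9630 * 6.5314 = 574.5215

574.5215 units


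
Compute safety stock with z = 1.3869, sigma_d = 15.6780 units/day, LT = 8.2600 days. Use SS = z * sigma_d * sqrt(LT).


sqrt(LT) = sqrt(8.2600) = 2.8740
SS = 1.3869 * 15.6780 * 2.8740 = 62.4922

62.4922 units


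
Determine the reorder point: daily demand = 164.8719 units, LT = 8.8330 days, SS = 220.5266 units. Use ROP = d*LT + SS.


d*LT = 164.8719 * 8.8330 = 1456.3135
ROP = 1456.3135 + 220.5266 = 1676.8401

1676.8401 units


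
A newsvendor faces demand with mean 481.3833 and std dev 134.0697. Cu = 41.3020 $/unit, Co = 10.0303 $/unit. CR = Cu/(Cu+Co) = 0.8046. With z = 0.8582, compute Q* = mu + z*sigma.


CR = Cu/(Cu+Co) = 41.3020/(41.3020+10.0303) = 0.8046
z = 0.8582
Q* = 481.3833 + 0.8582 * 134.0697 = 596.4419

596.4419 units


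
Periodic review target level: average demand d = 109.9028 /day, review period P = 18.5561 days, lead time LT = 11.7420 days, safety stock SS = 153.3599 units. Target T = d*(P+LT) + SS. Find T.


P + LT = 30.2981
d*(P+LT) = 109.9028 * 30.2981 = 3329.8460
T = 3329.8460 + 153.3599 = 3483.2059

3483.2059 units


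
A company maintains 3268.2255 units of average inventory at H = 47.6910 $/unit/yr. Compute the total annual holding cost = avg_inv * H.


Cost = 3268.2255 * 47.6910 = 155864.9423

155864.9423 $/yr


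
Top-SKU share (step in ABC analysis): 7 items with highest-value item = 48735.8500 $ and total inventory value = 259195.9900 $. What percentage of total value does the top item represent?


Top item = 48735.8500
Total = 259195.9900
Percentage = 48735.8500 / 259195.9900 * 100 = 18.8027

18.8027%


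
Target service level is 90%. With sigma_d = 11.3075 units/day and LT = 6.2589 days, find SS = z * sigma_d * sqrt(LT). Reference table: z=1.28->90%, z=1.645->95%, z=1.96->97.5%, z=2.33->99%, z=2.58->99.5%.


From the table, SL = 90% corresponds to z = 1.28
sqrt(LT) = sqrt(6.2589) = 2.5018
SS = 1.28 * 11.3075 * 2.5018 = 36.2098

36.2098 units


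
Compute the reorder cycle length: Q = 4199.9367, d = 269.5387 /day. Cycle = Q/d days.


Cycle = 4199.9367 / 269.5387 = 15.5819

15.5819 days


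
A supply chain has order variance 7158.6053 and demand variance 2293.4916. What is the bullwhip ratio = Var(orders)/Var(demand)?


BW = 7158.6053 / 2293.4916 = 3.1213

3.1213


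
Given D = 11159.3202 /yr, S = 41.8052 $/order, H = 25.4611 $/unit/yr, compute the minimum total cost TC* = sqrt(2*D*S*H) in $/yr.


2*D*S*H = 23756103.1838
TC* = sqrt(23756103.1838) = 4874.0233

4874.0233 $/yr


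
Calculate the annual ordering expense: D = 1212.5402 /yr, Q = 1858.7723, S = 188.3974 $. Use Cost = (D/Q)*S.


Number of orders = D/Q = 0.6523
Cost = 0.6523 * 188.3974 = 122.8980

122.8980 $/yr


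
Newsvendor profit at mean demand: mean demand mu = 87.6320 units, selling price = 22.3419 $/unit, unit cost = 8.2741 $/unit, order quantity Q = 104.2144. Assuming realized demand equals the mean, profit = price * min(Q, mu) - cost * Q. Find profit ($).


Sales at mu = min(104.2144, 87.6320) = 87.6320
Revenue = 22.3419 * 87.6320 = 1957.8654
Total cost = 8.2741 * 104.2144 = 862.2804
Profit = 1957.8654 - 862.2804 = 1095.5850

1095.5850 $


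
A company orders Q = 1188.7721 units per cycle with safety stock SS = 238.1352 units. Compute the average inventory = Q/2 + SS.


Q/2 = 594.3860
Avg = 594.3860 + 238.1352 = 832.5213

832.5213 units


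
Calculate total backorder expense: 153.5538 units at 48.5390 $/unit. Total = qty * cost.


Total = 153.5538 * 48.5390 = 7453.3479

7453.3479 $


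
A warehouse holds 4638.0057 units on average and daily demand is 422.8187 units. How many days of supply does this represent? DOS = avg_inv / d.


DOS = 4638.0057 / 422.8187 = 10.9693

10.9693 days


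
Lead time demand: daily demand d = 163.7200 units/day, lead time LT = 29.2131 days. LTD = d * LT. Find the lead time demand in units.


LTD = 163.7200 * 29.2131 = 4782.7687

4782.7687 units


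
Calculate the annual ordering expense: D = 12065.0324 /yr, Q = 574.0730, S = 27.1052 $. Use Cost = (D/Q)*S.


Number of orders = D/Q = 21.0165
Cost = 21.0165 * 27.1052 = 569.6577

569.6577 $/yr


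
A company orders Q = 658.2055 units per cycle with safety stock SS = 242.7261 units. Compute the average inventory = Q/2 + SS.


Q/2 = 329.1028
Avg = 329.1028 + 242.7261 = 571.8288

571.8288 units


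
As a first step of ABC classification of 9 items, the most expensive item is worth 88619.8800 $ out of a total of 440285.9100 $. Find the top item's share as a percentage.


Top item = 88619.8800
Total = 440285.9100
Percentage = 88619.8800 / 440285.9100 * 100 = 20.1278

20.1278%


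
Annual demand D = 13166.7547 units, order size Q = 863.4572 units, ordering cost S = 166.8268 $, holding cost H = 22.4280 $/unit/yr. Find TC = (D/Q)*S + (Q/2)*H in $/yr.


Ordering cost = D*S/Q = 2543.9218
Holding cost = Q*H/2 = 9682.8090
TC = 2543.9218 + 9682.8090 = 12226.7308

12226.7308 $/yr


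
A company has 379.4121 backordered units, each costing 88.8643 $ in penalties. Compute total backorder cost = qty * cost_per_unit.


Total = 379.4121 * 88.8643 = 33716.1907

33716.1907 $


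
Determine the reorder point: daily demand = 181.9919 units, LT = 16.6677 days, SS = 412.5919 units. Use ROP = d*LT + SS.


d*LT = 181.9919 * 16.6677 = 3033.3864
ROP = 3033.3864 + 412.5919 = 3445.9783

3445.9783 units


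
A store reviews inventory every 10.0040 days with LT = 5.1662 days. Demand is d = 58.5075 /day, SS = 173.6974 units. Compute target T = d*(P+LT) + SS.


P + LT = 15.1702
d*(P+LT) = 58.5075 * 15.1702 = 887.5705
T = 887.5705 + 173.6974 = 1061.2679

1061.2679 units


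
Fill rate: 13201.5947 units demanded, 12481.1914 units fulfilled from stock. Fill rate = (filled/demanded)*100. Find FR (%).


FR = 12481.1914 / 13201.5947 * 100 = 94.5431

94.5431%


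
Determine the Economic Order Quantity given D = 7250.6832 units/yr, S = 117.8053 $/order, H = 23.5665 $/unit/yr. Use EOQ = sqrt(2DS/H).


2*D*S = 2 * 7250.6832 * 117.8053 = 1708337.8192
2*D*S/H = 72490.0948
EOQ = sqrt(72490.0948) = 269.2398

269.2398 units


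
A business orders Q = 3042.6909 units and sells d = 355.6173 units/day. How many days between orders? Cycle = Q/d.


Cycle = 3042.6909 / 355.6173 = 8.5561

8.5561 days


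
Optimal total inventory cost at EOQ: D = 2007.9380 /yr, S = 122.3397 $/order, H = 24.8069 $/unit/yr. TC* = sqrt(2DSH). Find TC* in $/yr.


2*D*S*H = 12187656.3913
TC* = sqrt(12187656.3913) = 3491.0824

3491.0824 $/yr


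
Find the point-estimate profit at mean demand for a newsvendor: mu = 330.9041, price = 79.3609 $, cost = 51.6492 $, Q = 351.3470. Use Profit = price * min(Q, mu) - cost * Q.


Sales at mu = min(351.3470, 330.9041) = 330.9041
Revenue = 79.3609 * 330.9041 = 26260.8472
Total cost = 51.6492 * 351.3470 = 18146.7915
Profit = 26260.8472 - 18146.7915 = 8114.0557

8114.0557 $


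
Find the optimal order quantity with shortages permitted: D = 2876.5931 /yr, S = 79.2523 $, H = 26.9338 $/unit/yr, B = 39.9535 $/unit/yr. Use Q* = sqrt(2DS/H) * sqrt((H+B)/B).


sqrt(2DS/H) = 130.1102
sqrt((H+B)/B) = 1.2939
Q* = 130.1102 * 1.2939 = 168.3471

168.3471 units


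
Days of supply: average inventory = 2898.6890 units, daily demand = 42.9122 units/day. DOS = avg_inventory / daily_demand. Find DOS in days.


DOS = 2898.6890 / 42.9122 = 67.5493

67.5493 days


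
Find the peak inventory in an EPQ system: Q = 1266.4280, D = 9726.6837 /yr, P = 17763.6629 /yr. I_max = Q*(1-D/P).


D/P = 0.5476
1 - D/P = 0.4524
I_max = 1266.4280 * 0.4524 = 572.9818

572.9818 units


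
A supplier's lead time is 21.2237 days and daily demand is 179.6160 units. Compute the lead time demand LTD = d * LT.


LTD = 179.6160 * 21.2237 = 3812.1161

3812.1161 units


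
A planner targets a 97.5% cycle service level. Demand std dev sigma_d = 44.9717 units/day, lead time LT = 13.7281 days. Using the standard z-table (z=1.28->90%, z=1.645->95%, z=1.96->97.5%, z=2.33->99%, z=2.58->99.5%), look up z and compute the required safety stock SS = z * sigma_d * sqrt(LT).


From the table, SL = 97.5% corresponds to z = 1.96
sqrt(LT) = sqrt(13.7281) = 3.7051
SS = 1.96 * 44.9717 * 3.7051 = 326.5883

326.5883 units


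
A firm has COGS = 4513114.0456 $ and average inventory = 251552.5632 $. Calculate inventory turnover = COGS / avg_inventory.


Turnover = 4513114.0456 / 251552.5632 = 17.9410

17.9410


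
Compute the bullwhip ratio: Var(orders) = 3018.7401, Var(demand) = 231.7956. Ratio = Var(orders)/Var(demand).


BW = 3018.7401 / 231.7956 = 13.0233

13.0233


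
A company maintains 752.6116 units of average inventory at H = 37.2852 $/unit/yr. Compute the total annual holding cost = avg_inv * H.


Cost = 752.6116 * 37.2852 = 28061.2740

28061.2740 $/yr


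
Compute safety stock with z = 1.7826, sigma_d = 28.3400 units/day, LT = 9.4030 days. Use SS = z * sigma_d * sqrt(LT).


sqrt(LT) = sqrt(9.4030) = 3.0664
SS = 1.7826 * 28.3400 * 3.0664 = 154.9127

154.9127 units


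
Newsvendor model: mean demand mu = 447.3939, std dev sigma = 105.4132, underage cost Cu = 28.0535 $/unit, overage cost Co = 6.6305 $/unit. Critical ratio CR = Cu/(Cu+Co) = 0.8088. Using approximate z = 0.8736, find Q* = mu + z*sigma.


CR = Cu/(Cu+Co) = 28.0535/(28.0535+6.6305) = 0.8088
z = 0.8736
Q* = 447.3939 + 0.8736 * 105.4132 = 539.4829

539.4829 units


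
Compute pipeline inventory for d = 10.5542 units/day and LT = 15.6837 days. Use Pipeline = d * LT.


Pipeline = 10.5542 * 15.6837 = 165.5289

165.5289 units


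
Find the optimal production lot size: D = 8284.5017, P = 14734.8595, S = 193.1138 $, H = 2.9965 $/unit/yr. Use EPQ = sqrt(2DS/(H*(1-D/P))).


1 - D/P = 1 - 0.5622 = 0.4378
H*(1-D/P) = 1.3118
2DS = 3199703.2088
EPQ = sqrt(2439257.2719) = 1561.8122

1561.8122 units


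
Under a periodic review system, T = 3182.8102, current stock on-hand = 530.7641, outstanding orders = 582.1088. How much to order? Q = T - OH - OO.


Inventory position = OH + OO = 530.7641 + 582.1088 = 1112.8729
Q = 3182.8102 - 1112.8729 = 2069.9373

2069.9373 units


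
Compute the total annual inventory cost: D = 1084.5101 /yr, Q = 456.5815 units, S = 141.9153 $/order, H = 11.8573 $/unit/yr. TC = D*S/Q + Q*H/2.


Ordering cost = D*S/Q = 337.0889
Holding cost = Q*H/2 = 2706.9119
TC = 337.0889 + 2706.9119 = 3044.0009

3044.0009 $/yr


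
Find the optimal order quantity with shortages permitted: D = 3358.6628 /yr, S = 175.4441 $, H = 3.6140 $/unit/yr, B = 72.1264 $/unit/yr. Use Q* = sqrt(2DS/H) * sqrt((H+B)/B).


sqrt(2DS/H) = 571.0492
sqrt((H+B)/B) = 1.0247
Q* = 571.0492 * 1.0247 = 585.1809

585.1809 units


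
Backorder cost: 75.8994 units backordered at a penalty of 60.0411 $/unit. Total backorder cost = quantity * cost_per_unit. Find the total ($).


Total = 75.8994 * 60.0411 = 4557.0835

4557.0835 $


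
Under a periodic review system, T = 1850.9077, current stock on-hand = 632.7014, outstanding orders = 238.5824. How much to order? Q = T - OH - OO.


Inventory position = OH + OO = 632.7014 + 238.5824 = 871.2838
Q = 1850.9077 - 871.2838 = 979.6239

979.6239 units


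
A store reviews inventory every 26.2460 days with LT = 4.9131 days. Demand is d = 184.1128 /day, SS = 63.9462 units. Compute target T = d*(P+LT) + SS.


P + LT = 31.1591
d*(P+LT) = 184.1128 * 31.1591 = 5736.7891
T = 5736.7891 + 63.9462 = 5800.7353

5800.7353 units


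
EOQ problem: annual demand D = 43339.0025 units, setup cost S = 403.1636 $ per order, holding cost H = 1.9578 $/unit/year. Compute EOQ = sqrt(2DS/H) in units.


2*D*S = 2 * 43339.0025 * 403.1636 = 34945416.5366
2*D*S/H = 17849329.1126
EOQ = sqrt(17849329.1126) = 4224.8466

4224.8466 units


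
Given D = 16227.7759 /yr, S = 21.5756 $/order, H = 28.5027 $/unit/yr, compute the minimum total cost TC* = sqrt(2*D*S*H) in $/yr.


2*D*S*H = 19958958.7670
TC* = sqrt(19958958.7670) = 4467.5450

4467.5450 $/yr


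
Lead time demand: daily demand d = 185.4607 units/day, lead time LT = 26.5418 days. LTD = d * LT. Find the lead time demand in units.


LTD = 185.4607 * 26.5418 = 4922.4608

4922.4608 units


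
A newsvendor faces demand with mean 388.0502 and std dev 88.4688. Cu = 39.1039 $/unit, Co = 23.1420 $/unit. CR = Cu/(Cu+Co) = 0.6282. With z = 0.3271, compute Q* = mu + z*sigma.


CR = Cu/(Cu+Co) = 39.1039/(39.1039+23.1420) = 0.6282
z = 0.3271
Q* = 388.0502 + 0.3271 * 88.4688 = 416.9883

416.9883 units


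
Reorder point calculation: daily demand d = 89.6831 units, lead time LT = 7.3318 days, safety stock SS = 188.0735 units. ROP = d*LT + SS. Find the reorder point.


d*LT = 89.6831 * 7.3318 = 657.5386
ROP = 657.5386 + 188.0735 = 845.6121

845.6121 units


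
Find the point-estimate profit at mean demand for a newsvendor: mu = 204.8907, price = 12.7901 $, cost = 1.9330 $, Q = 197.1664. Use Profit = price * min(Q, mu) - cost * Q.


Sales at mu = min(197.1664, 204.8907) = 197.1664
Revenue = 12.7901 * 197.1664 = 2521.7780
Total cost = 1.9330 * 197.1664 = 381.1227
Profit = 2521.7780 - 381.1227 = 2140.6553

2140.6553 $


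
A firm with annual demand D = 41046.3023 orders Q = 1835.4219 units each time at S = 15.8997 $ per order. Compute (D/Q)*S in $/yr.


Number of orders = D/Q = 22.3634
Cost = 22.3634 * 15.8997 = 355.5716

355.5716 $/yr


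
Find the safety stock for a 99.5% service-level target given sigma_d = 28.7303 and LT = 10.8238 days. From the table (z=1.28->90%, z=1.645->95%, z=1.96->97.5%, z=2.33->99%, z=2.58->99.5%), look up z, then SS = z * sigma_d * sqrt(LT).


From the table, SL = 99.5% corresponds to z = 2.58
sqrt(LT) = sqrt(10.8238) = 3.2900
SS = 2.58 * 28.7303 * 3.2900 = 243.8652

243.8652 units


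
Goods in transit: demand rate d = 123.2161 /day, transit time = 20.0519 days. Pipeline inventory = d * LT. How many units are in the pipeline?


Pipeline = 123.2161 * 20.0519 = 2470.7169

2470.7169 units


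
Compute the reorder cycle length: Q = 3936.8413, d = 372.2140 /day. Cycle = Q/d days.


Cycle = 3936.8413 / 372.2140 = 10.5768

10.5768 days


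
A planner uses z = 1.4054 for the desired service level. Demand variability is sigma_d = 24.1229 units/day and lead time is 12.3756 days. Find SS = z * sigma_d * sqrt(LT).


sqrt(LT) = sqrt(12.3756) = 3.5179
SS = 1.4054 * 24.1229 * 3.5179 = 119.2649

119.2649 units


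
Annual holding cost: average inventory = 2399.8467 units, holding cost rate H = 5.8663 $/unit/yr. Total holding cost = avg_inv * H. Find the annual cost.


Cost = 2399.8467 * 5.8663 = 14078.2207

14078.2207 $/yr


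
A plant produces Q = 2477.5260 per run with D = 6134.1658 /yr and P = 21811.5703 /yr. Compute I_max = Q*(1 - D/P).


D/P = 0.2812
1 - D/P = 0.7188
I_max = 2477.5260 * 0.7188 = 1780.7602

1780.7602 units


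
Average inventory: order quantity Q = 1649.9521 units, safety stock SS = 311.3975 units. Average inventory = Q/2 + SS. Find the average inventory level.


Q/2 = 824.9760
Avg = 824.9760 + 311.3975 = 1136.3736

1136.3736 units


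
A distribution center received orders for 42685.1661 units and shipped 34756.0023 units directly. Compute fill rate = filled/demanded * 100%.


FR = 34756.0023 / 42685.1661 * 100 = 81.4241

81.4241%


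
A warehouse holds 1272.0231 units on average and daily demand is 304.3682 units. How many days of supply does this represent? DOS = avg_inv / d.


DOS = 1272.0231 / 304.3682 = 4.1792

4.1792 days


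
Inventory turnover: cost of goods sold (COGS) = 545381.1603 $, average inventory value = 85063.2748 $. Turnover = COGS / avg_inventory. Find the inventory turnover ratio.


Turnover = 545381.1603 / 85063.2748 = 6.4115

6.4115


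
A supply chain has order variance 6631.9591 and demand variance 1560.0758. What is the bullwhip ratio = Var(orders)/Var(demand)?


BW = 6631.9591 / 1560.0758 = 4.2510

4.2510


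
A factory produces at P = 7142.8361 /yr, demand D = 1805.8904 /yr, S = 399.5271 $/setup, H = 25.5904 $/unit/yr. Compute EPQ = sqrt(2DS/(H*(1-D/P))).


1 - D/P = 1 - 0.2528 = 0.7472
H*(1-D/P) = 19.1205
2DS = 1443004.3089
EPQ = sqrt(75468.9755) = 274.7162

274.7162 units


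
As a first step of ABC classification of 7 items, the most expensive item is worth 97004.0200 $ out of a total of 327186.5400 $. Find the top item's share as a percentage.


Top item = 97004.0200
Total = 327186.5400
Percentage = 97004.0200 / 327186.5400 * 100 = 29.6479

29.6479%


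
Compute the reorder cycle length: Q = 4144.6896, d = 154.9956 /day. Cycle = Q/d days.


Cycle = 4144.6896 / 154.9956 = 26.7407

26.7407 days


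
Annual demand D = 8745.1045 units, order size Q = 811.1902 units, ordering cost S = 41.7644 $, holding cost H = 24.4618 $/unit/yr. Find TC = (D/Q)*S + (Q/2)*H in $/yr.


Ordering cost = D*S/Q = 450.2446
Holding cost = Q*H/2 = 9921.5862
TC = 450.2446 + 9921.5862 = 10371.8309

10371.8309 $/yr


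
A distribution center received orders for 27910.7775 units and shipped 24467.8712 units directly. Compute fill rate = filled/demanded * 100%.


FR = 24467.8712 / 27910.7775 * 100 = 87.6646

87.6646%


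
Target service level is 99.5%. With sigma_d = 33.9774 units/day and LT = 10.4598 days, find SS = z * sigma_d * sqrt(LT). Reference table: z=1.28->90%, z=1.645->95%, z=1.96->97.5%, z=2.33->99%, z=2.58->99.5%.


From the table, SL = 99.5% corresponds to z = 2.58
sqrt(LT) = sqrt(10.4598) = 3.2342
SS = 2.58 * 33.9774 * 3.2342 = 283.5121

283.5121 units


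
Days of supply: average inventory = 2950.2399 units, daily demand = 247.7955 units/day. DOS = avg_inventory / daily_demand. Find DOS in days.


DOS = 2950.2399 / 247.7955 = 11.9059

11.9059 days


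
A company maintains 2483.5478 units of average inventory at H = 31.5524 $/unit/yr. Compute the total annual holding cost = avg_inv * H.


Cost = 2483.5478 * 31.5524 = 78361.8936

78361.8936 $/yr


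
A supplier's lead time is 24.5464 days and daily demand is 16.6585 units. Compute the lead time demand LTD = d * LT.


LTD = 16.6585 * 24.5464 = 408.9062

408.9062 units


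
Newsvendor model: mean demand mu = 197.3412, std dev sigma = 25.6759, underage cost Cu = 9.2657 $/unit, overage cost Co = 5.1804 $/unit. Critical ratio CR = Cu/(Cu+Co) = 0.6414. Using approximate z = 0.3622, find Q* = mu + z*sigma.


CR = Cu/(Cu+Co) = 9.2657/(9.2657+5.1804) = 0.6414
z = 0.3622
Q* = 197.3412 + 0.3622 * 25.6759 = 206.6410

206.6410 units


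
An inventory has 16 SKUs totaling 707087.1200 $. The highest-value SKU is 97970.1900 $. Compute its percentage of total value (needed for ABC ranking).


Top item = 97970.1900
Total = 707087.1200
Percentage = 97970.1900 / 707087.1200 * 100 = 13.8555

13.8555%
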